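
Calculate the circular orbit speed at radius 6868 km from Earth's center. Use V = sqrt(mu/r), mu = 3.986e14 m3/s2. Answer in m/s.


V = sqrt(3.986e14 / 6868000) = 7618 m/s

7618 m/s


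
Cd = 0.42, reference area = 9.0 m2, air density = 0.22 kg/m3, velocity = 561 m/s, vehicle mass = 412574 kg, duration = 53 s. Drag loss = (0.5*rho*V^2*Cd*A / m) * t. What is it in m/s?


D = 0.5 * 0.22 * 561^2 * 0.42 * 9.0 = 130860.99 N
a = 130860.99 / 412574 = 0.3172 m/s2
dV = 0.3172 * 53 = 16.8 m/s

16.8 m/s


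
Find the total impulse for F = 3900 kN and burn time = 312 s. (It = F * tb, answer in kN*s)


It = 3900 * 312 = 1216800 kN*s

1216800 kN*s


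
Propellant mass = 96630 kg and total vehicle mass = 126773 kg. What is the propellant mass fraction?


PMF = 96630 / 126773 = 0.762

0.762


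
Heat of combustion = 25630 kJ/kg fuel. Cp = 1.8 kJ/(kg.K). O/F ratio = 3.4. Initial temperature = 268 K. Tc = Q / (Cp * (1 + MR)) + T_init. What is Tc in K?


Tc = 25630 / (1.8 * (1 + 3.4)) + 268 = 3504 K

3504 K


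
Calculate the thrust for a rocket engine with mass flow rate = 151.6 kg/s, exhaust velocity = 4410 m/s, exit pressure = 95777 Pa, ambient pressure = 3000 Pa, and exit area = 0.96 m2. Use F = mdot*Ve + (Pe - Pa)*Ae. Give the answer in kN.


F = 151.6 * 4410 + (95777 - 3000) * 0.96 = 757622.0 N = 757.6 kN

757.6 kN


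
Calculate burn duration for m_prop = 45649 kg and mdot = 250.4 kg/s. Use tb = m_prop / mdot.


tb = 45649 / 250.4 = 182.3 s

182.3 s


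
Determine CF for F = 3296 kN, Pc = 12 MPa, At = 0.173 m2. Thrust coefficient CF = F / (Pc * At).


CF = 3296000 / (12e6 * 0.173) = 1.59

1.59


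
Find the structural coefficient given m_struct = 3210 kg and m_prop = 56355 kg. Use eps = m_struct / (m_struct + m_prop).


eps = 3210 / (3210 + 56355) = 0.0539

0.0539


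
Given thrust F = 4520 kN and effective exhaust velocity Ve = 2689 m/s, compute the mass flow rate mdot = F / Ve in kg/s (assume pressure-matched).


mdot = F / Ve = 4520000 / 2689 = 1680.9 kg/s

1680.9 kg/s


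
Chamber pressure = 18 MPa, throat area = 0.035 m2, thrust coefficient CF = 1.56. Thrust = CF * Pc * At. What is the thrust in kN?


F = 1.56 * 18e6 * 0.035 = 982800.0 N = 982.8 kN

982.8 kN


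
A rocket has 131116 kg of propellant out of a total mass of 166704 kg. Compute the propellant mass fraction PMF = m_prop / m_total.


PMF = 131116 / 166704 = 0.787

0.787


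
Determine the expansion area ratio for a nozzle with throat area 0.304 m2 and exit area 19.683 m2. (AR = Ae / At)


AR = 19.683 / 0.304 = 64.7

64.7


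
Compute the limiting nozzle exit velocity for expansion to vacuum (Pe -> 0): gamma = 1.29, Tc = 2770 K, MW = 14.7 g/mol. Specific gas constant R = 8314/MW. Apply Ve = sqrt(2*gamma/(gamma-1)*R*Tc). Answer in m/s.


R = 8314 / 14.7 = 565.58 J/(kg.K)
Ve = sqrt(2 * 1.29 / (1.29 - 1) * 565.58 * 2770) = 3733 m/s

3733 m/s


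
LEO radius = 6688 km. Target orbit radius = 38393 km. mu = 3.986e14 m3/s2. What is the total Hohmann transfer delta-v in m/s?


V1 = sqrt(mu/r1) = 7720.06 m/s
dV1 = V1*(sqrt(2*r2/(r1+r2)) - 1) = 2355.4 m/s
V2 = sqrt(mu/r2) = 3222.13 m/s
dV2 = V2*(1 - sqrt(2*r1/(r1+r2))) = 1467.0 m/s
Total dV = 3822 m/s

3822 m/s


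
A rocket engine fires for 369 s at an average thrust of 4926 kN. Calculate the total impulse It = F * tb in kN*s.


It = 4926 * 369 = 1817694 kN*s

1817694 kN*s


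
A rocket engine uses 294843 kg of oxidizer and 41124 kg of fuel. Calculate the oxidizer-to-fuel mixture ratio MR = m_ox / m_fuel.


MR = 294843 / 41124 = 7.17

7.17


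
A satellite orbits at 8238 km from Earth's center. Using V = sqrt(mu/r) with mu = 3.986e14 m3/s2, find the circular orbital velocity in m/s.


V = sqrt(3.986e14 / 8238000) = 6956 m/s

6956 m/s


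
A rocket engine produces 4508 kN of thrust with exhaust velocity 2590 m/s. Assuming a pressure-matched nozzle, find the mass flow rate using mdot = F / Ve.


mdot = F / Ve = 4508000 / 2590 = 1740.5 kg/s

1740.5 kg/s


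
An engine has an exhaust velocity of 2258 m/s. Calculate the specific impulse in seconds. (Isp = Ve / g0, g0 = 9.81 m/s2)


Isp = Ve / g0 = 2258 / 9.81 = 230.2 s

230.2 s


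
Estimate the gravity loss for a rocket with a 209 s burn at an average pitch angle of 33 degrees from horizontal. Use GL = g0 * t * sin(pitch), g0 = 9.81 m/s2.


GL = 9.81 * 209 * sin(33 deg) = 1117 m/s

1117 m/s


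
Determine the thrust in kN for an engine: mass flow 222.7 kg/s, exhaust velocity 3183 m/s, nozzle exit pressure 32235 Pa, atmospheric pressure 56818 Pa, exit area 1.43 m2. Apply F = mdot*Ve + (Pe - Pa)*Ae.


F = 222.7 * 3183 + (32235 - 56818) * 1.43 = 673700.0 N = 673.7 kN

673.7 kN


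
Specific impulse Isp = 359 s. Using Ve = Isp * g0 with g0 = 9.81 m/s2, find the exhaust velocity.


Ve = Isp * g0 = 359 * 9.81 = 3521.8 m/s

3521.8 m/s


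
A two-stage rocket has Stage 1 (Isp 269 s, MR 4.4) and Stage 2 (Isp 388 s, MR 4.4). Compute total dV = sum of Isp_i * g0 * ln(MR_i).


dV1 = 269 * 9.81 * ln(4.4) = 3909.8 m/s
dV2 = 388 * 9.81 * ln(4.4) = 5639.4 m/s
Total dV = 3909.8 + 5639.4 = 9549.2 m/s ~ 9549 m/s

9549 m/s


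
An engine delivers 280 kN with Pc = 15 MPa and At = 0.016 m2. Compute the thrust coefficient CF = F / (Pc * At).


CF = 280000 / (15e6 * 0.016) = 1.17

1.17


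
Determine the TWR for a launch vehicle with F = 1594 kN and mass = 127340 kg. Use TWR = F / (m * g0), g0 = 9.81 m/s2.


TWR = 1594000 / (127340 * 9.81) = 1.28

1.28


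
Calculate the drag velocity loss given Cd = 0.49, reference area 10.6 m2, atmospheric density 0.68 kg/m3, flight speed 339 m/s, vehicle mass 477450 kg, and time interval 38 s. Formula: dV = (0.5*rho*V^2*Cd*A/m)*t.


D = 0.5 * 0.68 * 339^2 * 0.49 * 10.6 = 202945.89 N
a = 202945.89 / 477450 = 0.4251 m/s2
dV = 0.4251 * 38 = 16.2 m/s

16.2 m/s


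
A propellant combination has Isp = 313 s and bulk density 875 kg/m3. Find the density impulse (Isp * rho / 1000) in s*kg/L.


rho*Isp = 313 * 875 / 1000 = 274 s*kg/L

274 s*kg/L


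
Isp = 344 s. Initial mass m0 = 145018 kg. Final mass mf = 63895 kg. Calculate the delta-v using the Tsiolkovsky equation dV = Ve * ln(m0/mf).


Ve = 344 * 9.81 = 3374.64 m/s
dV = 3374.64 * ln(145018/63895) = 2766 m/s

2766 m/s


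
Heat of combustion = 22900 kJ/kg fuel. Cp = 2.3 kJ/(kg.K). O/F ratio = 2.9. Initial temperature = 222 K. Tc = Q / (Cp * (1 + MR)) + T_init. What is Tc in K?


Tc = 22900 / (2.3 * (1 + 2.9)) + 222 = 2775 K

2775 K


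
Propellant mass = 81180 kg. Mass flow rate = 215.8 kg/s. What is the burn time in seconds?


tb = 81180 / 215.8 = 376.2 s

376.2 s


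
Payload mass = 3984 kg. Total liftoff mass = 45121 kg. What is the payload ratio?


PR = 3984 / 45121 = 0.0883

0.0883


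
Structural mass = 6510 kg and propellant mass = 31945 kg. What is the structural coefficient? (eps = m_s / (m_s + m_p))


eps = 6510 / (6510 + 31945) = 0.1693

0.1693


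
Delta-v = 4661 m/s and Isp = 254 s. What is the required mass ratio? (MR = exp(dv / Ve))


Ve = 254 * 9.81 = 2491.74 m/s
MR = exp(4661 / 2491.74) = 6.492

6.492


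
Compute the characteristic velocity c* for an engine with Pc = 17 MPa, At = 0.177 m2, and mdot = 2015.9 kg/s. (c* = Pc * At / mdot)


c* = 17e6 * 0.177 / 2015.9 = 1493 m/s

1493 m/s


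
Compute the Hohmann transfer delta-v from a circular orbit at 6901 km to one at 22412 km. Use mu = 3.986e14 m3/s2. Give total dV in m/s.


V1 = sqrt(mu/r1) = 7599.98 m/s
dV1 = V1*(sqrt(2*r2/(r1+r2)) - 1) = 1798.07 m/s
V2 = sqrt(mu/r2) = 4217.24 m/s
dV2 = V2*(1 - sqrt(2*r1/(r1+r2))) = 1323.44 m/s
Total dV = 3122 m/s

3122 m/s


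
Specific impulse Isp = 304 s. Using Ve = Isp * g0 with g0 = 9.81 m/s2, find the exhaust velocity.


Ve = Isp * g0 = 304 * 9.81 = 2982.2 m/s

2982.2 m/s


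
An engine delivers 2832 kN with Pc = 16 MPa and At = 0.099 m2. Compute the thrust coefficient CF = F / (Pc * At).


CF = 2832000 / (16e6 * 0.099) = 1.79

1.79


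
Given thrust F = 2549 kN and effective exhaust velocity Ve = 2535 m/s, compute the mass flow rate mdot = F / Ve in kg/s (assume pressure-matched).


mdot = F / Ve = 2549000 / 2535 = 1005.5 kg/s

1005.5 kg/s


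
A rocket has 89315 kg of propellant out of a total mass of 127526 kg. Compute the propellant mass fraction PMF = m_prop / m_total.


PMF = 89315 / 127526 = 0.7

0.7


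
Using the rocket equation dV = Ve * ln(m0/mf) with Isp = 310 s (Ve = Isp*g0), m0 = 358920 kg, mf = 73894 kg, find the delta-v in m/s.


Ve = 310 * 9.81 = 3041.1 m/s
dV = 3041.1 * ln(358920/73894) = 4806 m/s

4806 m/s


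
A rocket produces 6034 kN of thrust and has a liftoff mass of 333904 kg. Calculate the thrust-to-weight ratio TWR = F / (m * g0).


TWR = 6034000 / (333904 * 9.81) = 1.84

1.84


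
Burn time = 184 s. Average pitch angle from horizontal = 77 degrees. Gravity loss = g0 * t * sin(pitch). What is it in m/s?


GL = 9.81 * 184 * sin(77 deg) = 1759 m/s

1759 m/s


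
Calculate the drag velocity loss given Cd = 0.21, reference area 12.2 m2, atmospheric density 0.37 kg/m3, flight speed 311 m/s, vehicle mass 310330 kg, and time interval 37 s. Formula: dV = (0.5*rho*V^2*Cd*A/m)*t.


D = 0.5 * 0.37 * 311^2 * 0.21 * 12.2 = 45842.85 N
a = 45842.85 / 310330 = 0.1477 m/s2
dV = 0.1477 * 37 = 5.5 m/s

5.5 m/s


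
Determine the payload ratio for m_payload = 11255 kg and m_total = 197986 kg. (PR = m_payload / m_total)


PR = 11255 / 197986 = 0.0568

0.0568


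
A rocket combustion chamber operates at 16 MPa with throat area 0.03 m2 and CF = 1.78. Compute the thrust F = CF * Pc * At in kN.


F = 1.78 * 16e6 * 0.03 = 854400.0 N = 854.4 kN

854.4 kN


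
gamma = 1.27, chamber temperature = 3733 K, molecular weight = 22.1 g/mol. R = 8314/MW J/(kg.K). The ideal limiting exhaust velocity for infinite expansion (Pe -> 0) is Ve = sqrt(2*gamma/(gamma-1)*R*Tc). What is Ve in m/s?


R = 8314 / 22.1 = 376.2 J/(kg.K)
Ve = sqrt(2 * 1.27 / (1.27 - 1) * 376.2 * 3733) = 3635 m/s

3635 m/s


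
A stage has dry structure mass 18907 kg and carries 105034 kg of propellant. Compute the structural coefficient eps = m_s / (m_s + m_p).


eps = 18907 / (18907 + 105034) = 0.1525

0.1525


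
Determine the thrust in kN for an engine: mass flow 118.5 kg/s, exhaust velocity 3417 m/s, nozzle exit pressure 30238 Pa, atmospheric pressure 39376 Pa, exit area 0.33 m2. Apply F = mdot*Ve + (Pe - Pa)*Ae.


F = 118.5 * 3417 + (30238 - 39376) * 0.33 = 401899.0 N = 401.9 kN

401.9 kN


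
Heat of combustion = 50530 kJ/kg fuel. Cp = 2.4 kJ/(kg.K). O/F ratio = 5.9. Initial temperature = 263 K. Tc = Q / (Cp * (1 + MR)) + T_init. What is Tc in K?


Tc = 50530 / (2.4 * (1 + 5.9)) + 263 = 3314 K

3314 K


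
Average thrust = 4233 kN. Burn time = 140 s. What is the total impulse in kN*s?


It = 4233 * 140 = 592620 kN*s

592620 kN*s


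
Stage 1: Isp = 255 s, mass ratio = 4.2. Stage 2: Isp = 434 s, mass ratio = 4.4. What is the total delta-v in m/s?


dV1 = 255 * 9.81 * ln(4.2) = 3589.9 m/s
dV2 = 434 * 9.81 * ln(4.4) = 6308.0 m/s
Total dV = 3589.9 + 6308.0 = 9897.9 m/s ~ 9898 m/s

9898 m/s


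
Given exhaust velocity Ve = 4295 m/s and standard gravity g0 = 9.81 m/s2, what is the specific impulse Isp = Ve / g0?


Isp = Ve / g0 = 4295 / 9.81 = 437.8 s

437.8 s


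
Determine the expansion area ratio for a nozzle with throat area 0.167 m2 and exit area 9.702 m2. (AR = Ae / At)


AR = 9.702 / 0.167 = 58.1

58.1


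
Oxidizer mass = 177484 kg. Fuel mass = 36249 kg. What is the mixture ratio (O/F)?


MR = 177484 / 36249 = 4.9

4.9


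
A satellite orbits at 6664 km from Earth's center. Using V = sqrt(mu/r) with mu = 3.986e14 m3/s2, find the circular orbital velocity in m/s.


V = sqrt(3.986e14 / 6664000) = 7734 m/s

7734 m/s


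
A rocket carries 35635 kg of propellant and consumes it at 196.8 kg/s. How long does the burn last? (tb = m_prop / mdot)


tb = 35635 / 196.8 = 181.1 s

181.1 s


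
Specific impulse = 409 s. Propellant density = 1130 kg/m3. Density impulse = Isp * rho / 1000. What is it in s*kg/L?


rho*Isp = 409 * 1130 / 1000 = 462 s*kg/L

462 s*kg/L


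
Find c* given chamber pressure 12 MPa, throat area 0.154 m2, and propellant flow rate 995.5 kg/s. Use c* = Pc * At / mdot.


c* = 12e6 * 0.154 / 995.5 = 1856 m/s

1856 m/s


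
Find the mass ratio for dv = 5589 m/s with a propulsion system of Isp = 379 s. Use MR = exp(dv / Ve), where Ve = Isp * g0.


Ve = 379 * 9.81 = 3717.99 m/s
MR = exp(5589 / 3717.99) = 4.496

4.496


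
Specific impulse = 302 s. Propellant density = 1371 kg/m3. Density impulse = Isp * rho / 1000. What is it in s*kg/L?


rho*Isp = 302 * 1371 / 1000 = 414 s*kg/L

414 s*kg/L


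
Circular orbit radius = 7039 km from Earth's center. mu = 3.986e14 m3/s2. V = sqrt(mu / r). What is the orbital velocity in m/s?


V = sqrt(3.986e14 / 7039000) = 7525 m/s

7525 m/s


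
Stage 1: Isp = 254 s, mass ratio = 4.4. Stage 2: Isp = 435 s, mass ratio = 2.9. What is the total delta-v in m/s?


dV1 = 254 * 9.81 * ln(4.4) = 3691.8 m/s
dV2 = 435 * 9.81 * ln(2.9) = 4543.5 m/s
Total dV = 3691.8 + 4543.5 = 8235.3 m/s ~ 8235 m/s

8235 m/s


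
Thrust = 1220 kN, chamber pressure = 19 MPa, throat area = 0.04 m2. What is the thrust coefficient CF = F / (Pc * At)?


CF = 1220000 / (19e6 * 0.04) = 1.61

1.61


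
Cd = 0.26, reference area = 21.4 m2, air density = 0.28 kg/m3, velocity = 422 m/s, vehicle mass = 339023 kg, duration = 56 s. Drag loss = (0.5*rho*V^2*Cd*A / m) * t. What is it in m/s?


D = 0.5 * 0.28 * 422^2 * 0.26 * 21.4 = 138720.31 N
a = 138720.31 / 339023 = 0.4092 m/s2
dV = 0.4092 * 56 = 22.9 m/s

22.9 m/s


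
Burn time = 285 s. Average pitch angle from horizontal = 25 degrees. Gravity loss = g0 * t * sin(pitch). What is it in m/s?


GL = 9.81 * 285 * sin(25 deg) = 1182 m/s

1182 m/s


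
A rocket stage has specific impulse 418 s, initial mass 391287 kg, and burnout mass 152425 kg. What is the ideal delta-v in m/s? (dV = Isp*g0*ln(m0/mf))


Ve = 418 * 9.81 = 4100.58 m/s
dV = 4100.58 * ln(391287/152425) = 3866 m/s

3866 m/s


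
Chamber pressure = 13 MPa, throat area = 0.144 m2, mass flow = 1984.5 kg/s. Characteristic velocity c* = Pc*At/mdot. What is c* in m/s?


c* = 13e6 * 0.144 / 1984.5 = 943 m/s

943 m/s


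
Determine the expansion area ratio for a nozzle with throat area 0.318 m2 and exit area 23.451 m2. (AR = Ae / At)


AR = 23.451 / 0.318 = 73.7

73.7


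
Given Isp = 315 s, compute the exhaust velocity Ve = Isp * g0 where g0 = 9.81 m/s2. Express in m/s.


Ve = Isp * g0 = 315 * 9.81 = 3090.2 m/s

3090.2 m/s


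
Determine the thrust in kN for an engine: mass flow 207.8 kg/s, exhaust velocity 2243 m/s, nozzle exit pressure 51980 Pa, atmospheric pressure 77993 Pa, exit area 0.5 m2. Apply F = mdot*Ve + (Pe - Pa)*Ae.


F = 207.8 * 2243 + (51980 - 77993) * 0.5 = 453089.0 N = 453.1 kN

453.1 kN


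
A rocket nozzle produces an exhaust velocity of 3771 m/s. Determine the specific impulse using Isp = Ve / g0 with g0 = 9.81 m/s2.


Isp = Ve / g0 = 3771 / 9.81 = 384.4 s

384.4 s


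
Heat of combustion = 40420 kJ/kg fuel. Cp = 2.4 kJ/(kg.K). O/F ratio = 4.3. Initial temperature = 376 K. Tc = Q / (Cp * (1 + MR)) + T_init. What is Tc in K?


Tc = 40420 / (2.4 * (1 + 4.3)) + 376 = 3554 K

3554 K


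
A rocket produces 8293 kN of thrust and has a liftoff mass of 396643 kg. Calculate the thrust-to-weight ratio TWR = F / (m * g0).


TWR = 8293000 / (396643 * 9.81) = 2.13

2.13


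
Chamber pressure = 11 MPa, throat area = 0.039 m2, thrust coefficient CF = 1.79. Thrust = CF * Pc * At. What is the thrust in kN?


F = 1.79 * 11e6 * 0.039 = 767910.0 N = 767.9 kN

767.9 kN


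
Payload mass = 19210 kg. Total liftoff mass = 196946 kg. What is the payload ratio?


PR = 19210 / 196946 = 0.0975

0.0975


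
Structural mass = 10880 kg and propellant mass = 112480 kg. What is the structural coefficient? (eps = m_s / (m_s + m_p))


eps = 10880 / (10880 + 112480) = 0.0882

0.0882


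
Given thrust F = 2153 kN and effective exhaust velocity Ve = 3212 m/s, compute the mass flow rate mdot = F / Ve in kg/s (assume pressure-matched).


mdot = F / Ve = 2153000 / 3212 = 670.3 kg/s

670.3 kg/s


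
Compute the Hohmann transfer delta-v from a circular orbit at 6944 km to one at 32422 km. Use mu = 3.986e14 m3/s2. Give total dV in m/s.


V1 = sqrt(mu/r1) = 7576.42 m/s
dV1 = V1*(sqrt(2*r2/(r1+r2)) - 1) = 2147.43 m/s
V2 = sqrt(mu/r2) = 3506.3 m/s
dV2 = V2*(1 - sqrt(2*r1/(r1+r2))) = 1423.69 m/s
Total dV = 3571 m/s

3571 m/s


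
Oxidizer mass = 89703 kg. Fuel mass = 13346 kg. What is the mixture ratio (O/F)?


MR = 89703 / 13346 = 6.72

6.72


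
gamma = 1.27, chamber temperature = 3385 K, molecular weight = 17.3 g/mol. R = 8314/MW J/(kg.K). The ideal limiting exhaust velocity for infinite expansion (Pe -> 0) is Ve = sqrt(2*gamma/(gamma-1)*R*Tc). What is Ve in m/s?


R = 8314 / 17.3 = 480.58 J/(kg.K)
Ve = sqrt(2 * 1.27 / (1.27 - 1) * 480.58 * 3385) = 3912 m/s

3912 m/s


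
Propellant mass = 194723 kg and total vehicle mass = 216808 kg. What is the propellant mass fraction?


PMF = 194723 / 216808 = 0.898

0.898


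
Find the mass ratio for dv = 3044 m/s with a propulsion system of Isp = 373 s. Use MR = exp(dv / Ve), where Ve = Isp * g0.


Ve = 373 * 9.81 = 3659.13 m/s
MR = exp(3044 / 3659.13) = 2.298

2.298


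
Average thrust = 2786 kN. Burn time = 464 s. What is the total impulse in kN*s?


It = 2786 * 464 = 1292704 kN*s

1292704 kN*s


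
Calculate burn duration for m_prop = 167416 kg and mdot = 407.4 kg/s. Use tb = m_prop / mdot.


tb = 167416 / 407.4 = 410.9 s

410.9 s


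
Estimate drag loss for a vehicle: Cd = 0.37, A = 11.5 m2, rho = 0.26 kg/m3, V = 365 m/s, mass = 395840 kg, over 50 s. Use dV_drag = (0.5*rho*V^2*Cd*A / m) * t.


D = 0.5 * 0.26 * 365^2 * 0.37 * 11.5 = 73693.41 N
a = 73693.41 / 395840 = 0.1862 m/s2
dV = 0.1862 * 50 = 9.3 m/s

9.3 m/s


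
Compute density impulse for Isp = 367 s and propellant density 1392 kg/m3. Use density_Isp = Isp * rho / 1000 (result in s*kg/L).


rho*Isp = 367 * 1392 / 1000 = 511 s*kg/L

511 s*kg/L


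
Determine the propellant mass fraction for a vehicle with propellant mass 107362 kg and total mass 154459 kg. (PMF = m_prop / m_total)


PMF = 107362 / 154459 = 0.695

0.695


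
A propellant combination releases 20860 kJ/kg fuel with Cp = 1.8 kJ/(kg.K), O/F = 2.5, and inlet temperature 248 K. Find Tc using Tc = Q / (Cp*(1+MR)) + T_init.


Tc = 20860 / (1.8 * (1 + 2.5)) + 248 = 3559 K

3559 K


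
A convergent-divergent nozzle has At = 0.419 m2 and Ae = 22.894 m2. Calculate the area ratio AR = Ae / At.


AR = 22.894 / 0.419 = 54.6

54.6


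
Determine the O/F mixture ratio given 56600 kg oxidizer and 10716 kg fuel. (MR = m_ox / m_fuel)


MR = 56600 / 10716 = 5.28

5.28


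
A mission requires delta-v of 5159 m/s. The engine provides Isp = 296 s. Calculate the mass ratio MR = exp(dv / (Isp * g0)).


Ve = 296 * 9.81 = 2903.76 m/s
MR = exp(5159 / 2903.76) = 5.91

5.91


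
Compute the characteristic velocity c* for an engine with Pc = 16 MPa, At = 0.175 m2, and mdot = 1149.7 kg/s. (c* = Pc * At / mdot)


c* = 16e6 * 0.175 / 1149.7 = 2435 m/s

2435 m/s


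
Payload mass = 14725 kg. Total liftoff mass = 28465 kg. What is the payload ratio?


PR = 14725 / 28465 = 0.5173

0.5173


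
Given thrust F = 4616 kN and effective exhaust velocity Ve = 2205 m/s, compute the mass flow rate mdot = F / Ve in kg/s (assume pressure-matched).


mdot = F / Ve = 4616000 / 2205 = 2093.4 kg/s

2093.4 kg/s


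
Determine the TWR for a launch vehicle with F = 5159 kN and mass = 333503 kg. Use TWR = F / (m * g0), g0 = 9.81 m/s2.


TWR = 5159000 / (333503 * 9.81) = 1.58

1.58


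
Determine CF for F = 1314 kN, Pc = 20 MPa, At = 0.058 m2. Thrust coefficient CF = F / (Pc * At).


CF = 1314000 / (20e6 * 0.058) = 1.13

1.13


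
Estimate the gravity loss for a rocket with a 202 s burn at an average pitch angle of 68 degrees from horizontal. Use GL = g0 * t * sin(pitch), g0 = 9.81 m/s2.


GL = 9.81 * 202 * sin(68 deg) = 1837 m/s

1837 m/s


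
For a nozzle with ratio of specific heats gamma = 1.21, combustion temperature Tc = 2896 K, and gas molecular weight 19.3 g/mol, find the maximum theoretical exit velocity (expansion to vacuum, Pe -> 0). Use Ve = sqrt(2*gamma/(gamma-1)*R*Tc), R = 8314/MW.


R = 8314 / 19.3 = 430.78 J/(kg.K)
Ve = sqrt(2 * 1.21 / (1.21 - 1) * 430.78 * 2896) = 3792 m/s

3792 m/s


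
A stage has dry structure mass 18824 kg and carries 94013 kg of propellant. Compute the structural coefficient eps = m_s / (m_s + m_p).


eps = 18824 / (18824 + 94013) = 0.1668

0.1668


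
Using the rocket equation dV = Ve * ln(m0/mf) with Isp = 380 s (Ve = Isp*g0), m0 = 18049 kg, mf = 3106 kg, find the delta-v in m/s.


Ve = 380 * 9.81 = 3727.8 m/s
dV = 3727.8 * ln(18049/3106) = 6560 m/s

6560 m/s


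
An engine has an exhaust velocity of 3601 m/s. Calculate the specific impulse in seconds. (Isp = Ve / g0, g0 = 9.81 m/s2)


Isp = Ve / g0 = 3601 / 9.81 = 367.1 s

367.1 s


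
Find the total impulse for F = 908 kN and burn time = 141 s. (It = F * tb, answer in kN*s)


It = 908 * 141 = 128028 kN*s

128028 kN*s


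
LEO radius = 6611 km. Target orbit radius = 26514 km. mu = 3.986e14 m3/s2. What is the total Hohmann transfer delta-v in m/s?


V1 = sqrt(mu/r1) = 7764.89 m/s
dV1 = V1*(sqrt(2*r2/(r1+r2)) - 1) = 2059.6 m/s
V2 = sqrt(mu/r2) = 3877.31 m/s
dV2 = V2*(1 - sqrt(2*r1/(r1+r2))) = 1427.68 m/s
Total dV = 3487 m/s

3487 m/s


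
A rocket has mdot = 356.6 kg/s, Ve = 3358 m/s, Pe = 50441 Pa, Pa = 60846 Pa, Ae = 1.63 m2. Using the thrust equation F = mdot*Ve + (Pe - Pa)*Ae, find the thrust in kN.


F = 356.6 * 3358 + (50441 - 60846) * 1.63 = 1.1805e+06 N = 1180.5 kN

1180.5 kN


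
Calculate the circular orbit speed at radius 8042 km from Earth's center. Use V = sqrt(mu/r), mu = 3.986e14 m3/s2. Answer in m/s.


V = sqrt(3.986e14 / 8042000) = 7040 m/s

7040 m/s


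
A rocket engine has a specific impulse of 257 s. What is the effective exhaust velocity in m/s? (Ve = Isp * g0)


Ve = Isp * g0 = 257 * 9.81 = 2521.2 m/s

2521.2 m/s


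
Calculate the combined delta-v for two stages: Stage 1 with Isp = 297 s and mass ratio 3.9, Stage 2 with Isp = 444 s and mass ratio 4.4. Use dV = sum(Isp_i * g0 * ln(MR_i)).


dV1 = 297 * 9.81 * ln(3.9) = 3965.3 m/s
dV2 = 444 * 9.81 * ln(4.4) = 6453.3 m/s
Total dV = 3965.3 + 6453.3 = 10418.6 m/s ~ 10419 m/s

10419 m/s


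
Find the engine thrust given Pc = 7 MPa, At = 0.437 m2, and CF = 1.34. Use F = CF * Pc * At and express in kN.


F = 1.34 * 7e6 * 0.437 = 4.0991e+06 N = 4099.1 kN

4099.1 kN


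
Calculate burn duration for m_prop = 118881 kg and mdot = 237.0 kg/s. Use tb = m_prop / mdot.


tb = 118881 / 237.0 = 501.6 s

501.6 s


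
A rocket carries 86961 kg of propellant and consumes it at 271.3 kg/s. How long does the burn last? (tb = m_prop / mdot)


tb = 86961 / 271.3 = 320.5 s

320.5 s


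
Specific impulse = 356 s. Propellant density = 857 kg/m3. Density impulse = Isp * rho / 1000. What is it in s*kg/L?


rho*Isp = 356 * 857 / 1000 = 305 s*kg/L

305 s*kg/L


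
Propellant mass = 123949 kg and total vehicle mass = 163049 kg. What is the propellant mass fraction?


PMF = 123949 / 163049 = 0.76

0.76


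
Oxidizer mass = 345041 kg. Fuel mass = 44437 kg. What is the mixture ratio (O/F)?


MR = 345041 / 44437 = 7.76

7.76


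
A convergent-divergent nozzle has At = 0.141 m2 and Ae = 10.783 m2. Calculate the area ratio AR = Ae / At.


AR = 10.783 / 0.141 = 76.5

76.5


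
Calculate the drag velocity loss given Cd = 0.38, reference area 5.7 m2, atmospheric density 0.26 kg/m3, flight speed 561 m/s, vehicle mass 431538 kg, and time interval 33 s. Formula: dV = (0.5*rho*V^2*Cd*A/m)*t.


D = 0.5 * 0.26 * 561^2 * 0.38 * 5.7 = 88619.14 N
a = 88619.14 / 431538 = 0.2054 m/s2
dV = 0.2054 * 33 = 6.8 m/s

6.8 m/s


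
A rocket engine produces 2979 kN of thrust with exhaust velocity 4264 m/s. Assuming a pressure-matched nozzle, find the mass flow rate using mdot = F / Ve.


mdot = F / Ve = 2979000 / 4264 = 698.6 kg/s

698.6 kg/s


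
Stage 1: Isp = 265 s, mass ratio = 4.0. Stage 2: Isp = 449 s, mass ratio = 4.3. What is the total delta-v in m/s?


dV1 = 265 * 9.81 * ln(4.0) = 3603.9 m/s
dV2 = 449 * 9.81 * ln(4.3) = 6424.7 m/s
Total dV = 3603.9 + 6424.7 = 10028.6 m/s ~ 10029 m/s

10029 m/s


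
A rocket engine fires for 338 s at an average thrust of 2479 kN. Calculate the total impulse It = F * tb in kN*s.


It = 2479 * 338 = 837902 kN*s

837902 kN*s


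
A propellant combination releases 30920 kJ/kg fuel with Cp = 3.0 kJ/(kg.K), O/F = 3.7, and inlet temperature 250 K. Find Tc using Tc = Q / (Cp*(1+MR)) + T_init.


Tc = 30920 / (3.0 * (1 + 3.7)) + 250 = 2443 K

2443 K


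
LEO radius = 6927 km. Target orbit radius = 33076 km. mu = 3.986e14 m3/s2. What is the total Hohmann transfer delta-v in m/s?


V1 = sqrt(mu/r1) = 7585.71 m/s
dV1 = V1*(sqrt(2*r2/(r1+r2)) - 1) = 2169.16 m/s
V2 = sqrt(mu/r2) = 3471.46 m/s
dV2 = V2*(1 - sqrt(2*r1/(r1+r2))) = 1428.53 m/s
Total dV = 3598 m/s

3598 m/s


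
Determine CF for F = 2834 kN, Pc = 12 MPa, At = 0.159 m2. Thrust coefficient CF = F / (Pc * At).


CF = 2834000 / (12e6 * 0.159) = 1.49

1.49


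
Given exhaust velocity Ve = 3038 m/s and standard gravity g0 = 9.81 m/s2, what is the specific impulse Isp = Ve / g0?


Isp = Ve / g0 = 3038 / 9.81 = 309.7 s

309.7 s


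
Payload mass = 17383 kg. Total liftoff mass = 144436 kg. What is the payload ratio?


PR = 17383 / 144436 = 0.1204

0.1204


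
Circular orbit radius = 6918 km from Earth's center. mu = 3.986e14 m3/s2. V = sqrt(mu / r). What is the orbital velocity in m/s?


V = sqrt(3.986e14 / 6918000) = 7591 m/s

7591 m/s


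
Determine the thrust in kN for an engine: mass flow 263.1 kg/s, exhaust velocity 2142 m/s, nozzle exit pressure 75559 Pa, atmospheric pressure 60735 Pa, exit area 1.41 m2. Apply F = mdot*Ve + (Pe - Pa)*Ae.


F = 263.1 * 2142 + (75559 - 60735) * 1.41 = 584462.0 N = 584.5 kN

584.5 kN


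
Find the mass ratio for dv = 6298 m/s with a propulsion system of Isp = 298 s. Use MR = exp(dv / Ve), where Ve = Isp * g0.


Ve = 298 * 9.81 = 2923.38 m/s
MR = exp(6298 / 2923.38) = 8.622

8.622


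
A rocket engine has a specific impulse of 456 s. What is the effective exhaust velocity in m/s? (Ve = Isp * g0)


Ve = Isp * g0 = 456 * 9.81 = 4473.4 m/s

4473.4 m/s


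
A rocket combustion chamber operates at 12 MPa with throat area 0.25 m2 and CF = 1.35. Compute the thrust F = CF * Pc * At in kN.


F = 1.35 * 12e6 * 0.25 = 4.0500e+06 N = 4050.0 kN

4050.0 kN


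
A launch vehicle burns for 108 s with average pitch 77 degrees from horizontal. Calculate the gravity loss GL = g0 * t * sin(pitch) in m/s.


GL = 9.81 * 108 * sin(77 deg) = 1032 m/s

1032 m/s


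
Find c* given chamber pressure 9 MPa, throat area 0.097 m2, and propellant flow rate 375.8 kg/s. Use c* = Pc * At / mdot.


c* = 9e6 * 0.097 / 375.8 = 2323 m/s

2323 m/s


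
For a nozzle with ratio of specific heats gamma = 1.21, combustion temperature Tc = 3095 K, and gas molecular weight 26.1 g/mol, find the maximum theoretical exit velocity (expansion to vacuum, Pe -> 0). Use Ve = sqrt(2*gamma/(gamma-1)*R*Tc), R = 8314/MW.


R = 8314 / 26.1 = 318.54 J/(kg.K)
Ve = sqrt(2 * 1.21 / (1.21 - 1) * 318.54 * 3095) = 3371 m/s

3371 m/s


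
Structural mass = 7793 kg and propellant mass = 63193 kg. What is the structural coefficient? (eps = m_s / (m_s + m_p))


eps = 7793 / (7793 + 63193) = 0.1098

0.1098


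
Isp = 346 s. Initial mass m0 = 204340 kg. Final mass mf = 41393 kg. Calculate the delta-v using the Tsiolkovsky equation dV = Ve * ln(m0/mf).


Ve = 346 * 9.81 = 3394.26 m/s
dV = 3394.26 * ln(204340/41393) = 5420 m/s

5420 m/s


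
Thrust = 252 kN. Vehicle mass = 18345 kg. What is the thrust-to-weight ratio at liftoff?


TWR = 252000 / (18345 * 9.81) = 1.4

1.4


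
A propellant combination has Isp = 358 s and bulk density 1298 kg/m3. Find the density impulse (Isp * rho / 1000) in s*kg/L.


rho*Isp = 358 * 1298 / 1000 = 465 s*kg/L

465 s*kg/L


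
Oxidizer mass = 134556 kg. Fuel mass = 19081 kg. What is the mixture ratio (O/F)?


MR = 134556 / 19081 = 7.05

7.05


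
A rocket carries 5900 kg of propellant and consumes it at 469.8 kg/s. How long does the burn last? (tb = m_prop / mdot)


tb = 5900 / 469.8 = 12.6 s

12.6 s


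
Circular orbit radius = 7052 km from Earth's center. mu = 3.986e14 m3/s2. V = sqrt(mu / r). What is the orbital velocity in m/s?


V = sqrt(3.986e14 / 7052000) = 7518 m/s

7518 m/s


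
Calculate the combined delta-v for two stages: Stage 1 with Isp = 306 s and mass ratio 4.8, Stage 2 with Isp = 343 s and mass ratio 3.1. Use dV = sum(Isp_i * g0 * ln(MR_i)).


dV1 = 306 * 9.81 * ln(4.8) = 4708.8 m/s
dV2 = 343 * 9.81 * ln(3.1) = 3807.0 m/s
Total dV = 4708.8 + 3807.0 = 8515.8 m/s ~ 8516 m/s

8516 m/s


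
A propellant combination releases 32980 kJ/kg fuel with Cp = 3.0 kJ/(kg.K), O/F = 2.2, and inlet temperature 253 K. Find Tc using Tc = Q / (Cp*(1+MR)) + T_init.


Tc = 32980 / (3.0 * (1 + 2.2)) + 253 = 3688 K

3688 K


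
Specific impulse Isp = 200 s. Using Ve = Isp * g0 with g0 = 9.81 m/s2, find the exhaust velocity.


Ve = Isp * g0 = 200 * 9.81 = 1962.0 m/s

1962.0 m/s


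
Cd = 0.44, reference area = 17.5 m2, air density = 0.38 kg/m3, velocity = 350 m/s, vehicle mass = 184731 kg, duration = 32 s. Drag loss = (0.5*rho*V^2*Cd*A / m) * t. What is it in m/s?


D = 0.5 * 0.38 * 350^2 * 0.44 * 17.5 = 179217.5 N
a = 179217.5 / 184731 = 0.9702 m/s2
dV = 0.9702 * 32 = 31.0 m/s

31.0 m/s


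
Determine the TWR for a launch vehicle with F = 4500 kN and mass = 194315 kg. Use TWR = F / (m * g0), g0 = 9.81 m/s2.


TWR = 4500000 / (194315 * 9.81) = 2.36

2.36


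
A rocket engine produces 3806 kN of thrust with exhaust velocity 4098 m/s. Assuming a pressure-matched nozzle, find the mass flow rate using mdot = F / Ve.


mdot = F / Ve = 3806000 / 4098 = 928.7 kg/s

928.7 kg/s


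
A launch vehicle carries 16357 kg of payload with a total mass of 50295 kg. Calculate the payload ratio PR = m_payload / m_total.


PR = 16357 / 50295 = 0.3252

0.3252


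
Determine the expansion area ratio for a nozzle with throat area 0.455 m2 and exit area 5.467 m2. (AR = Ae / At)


AR = 5.467 / 0.455 = 12.0

12.0


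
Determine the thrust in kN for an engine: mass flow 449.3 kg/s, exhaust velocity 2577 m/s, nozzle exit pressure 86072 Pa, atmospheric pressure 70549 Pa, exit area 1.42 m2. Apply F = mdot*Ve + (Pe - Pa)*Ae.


F = 449.3 * 2577 + (86072 - 70549) * 1.42 = 1.1799e+06 N = 1179.9 kN

1179.9 kN


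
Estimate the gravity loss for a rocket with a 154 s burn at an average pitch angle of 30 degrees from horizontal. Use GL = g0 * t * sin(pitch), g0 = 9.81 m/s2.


GL = 9.81 * 154 * sin(30 deg) = 755 m/s

755 m/s


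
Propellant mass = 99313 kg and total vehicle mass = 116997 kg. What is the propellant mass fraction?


PMF = 99313 / 116997 = 0.849

0.849


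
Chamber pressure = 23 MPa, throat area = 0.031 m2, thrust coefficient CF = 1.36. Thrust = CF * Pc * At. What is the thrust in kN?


F = 1.36 * 23e6 * 0.031 = 969680.0 N = 969.7 kN

969.7 kN


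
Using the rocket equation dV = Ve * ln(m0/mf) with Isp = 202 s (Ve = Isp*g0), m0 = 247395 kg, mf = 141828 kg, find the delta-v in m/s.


Ve = 202 * 9.81 = 1981.62 m/s
dV = 1981.62 * ln(247395/141828) = 1103 m/s

1103 m/s


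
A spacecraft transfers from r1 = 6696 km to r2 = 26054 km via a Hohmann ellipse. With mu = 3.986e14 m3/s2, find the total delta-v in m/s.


V1 = sqrt(mu/r1) = 7715.44 m/s
dV1 = V1*(sqrt(2*r2/(r1+r2)) - 1) = 2016.68 m/s
V2 = sqrt(mu/r2) = 3911.39 m/s
dV2 = V2*(1 - sqrt(2*r1/(r1+r2))) = 1410.19 m/s
Total dV = 3427 m/s

3427 m/s


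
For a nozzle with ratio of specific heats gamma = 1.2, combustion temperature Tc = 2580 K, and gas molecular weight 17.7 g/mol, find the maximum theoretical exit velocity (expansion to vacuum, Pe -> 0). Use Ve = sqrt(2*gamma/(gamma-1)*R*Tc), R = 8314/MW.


R = 8314 / 17.7 = 469.72 J/(kg.K)
Ve = sqrt(2 * 1.2 / (1.2 - 1) * 469.72 * 2580) = 3813 m/s

3813 m/s


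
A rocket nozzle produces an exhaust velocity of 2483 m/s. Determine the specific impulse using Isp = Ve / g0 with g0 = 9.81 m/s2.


Isp = Ve / g0 = 2483 / 9.81 = 253.1 s

253.1 s


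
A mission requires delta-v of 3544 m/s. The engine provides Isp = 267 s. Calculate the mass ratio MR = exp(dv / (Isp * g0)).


Ve = 267 * 9.81 = 2619.27 m/s
MR = exp(3544 / 2619.27) = 3.869

3.869


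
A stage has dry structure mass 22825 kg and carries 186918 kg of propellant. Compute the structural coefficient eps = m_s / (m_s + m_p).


eps = 22825 / (22825 + 186918) = 0.1088

0.1088


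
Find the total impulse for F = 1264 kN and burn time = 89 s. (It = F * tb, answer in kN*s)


It = 1264 * 89 = 112496 kN*s

112496 kN*s


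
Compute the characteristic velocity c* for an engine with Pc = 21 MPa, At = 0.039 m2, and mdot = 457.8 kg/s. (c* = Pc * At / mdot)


c* = 21e6 * 0.039 / 457.8 = 1789 m/s

1789 m/s


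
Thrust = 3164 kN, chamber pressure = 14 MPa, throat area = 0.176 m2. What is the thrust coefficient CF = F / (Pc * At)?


CF = 3164000 / (14e6 * 0.176) = 1.28

1.28


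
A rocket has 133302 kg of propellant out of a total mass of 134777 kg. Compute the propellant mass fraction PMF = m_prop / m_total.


PMF = 133302 / 134777 = 0.989

0.989


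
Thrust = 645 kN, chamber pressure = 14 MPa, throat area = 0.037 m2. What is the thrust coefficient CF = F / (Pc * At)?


CF = 645000 / (14e6 * 0.037) = 1.25

1.25


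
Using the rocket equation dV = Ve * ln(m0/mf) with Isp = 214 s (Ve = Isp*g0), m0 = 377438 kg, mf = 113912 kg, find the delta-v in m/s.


Ve = 214 * 9.81 = 2099.34 m/s
dV = 2099.34 * ln(377438/113912) = 2515 m/s

2515 m/s


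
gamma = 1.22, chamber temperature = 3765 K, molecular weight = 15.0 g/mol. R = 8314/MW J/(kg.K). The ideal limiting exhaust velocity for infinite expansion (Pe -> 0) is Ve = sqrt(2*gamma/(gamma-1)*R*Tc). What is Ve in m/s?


R = 8314 / 15.0 = 554.27 J/(kg.K)
Ve = sqrt(2 * 1.22 / (1.22 - 1) * 554.27 * 3765) = 4811 m/s

4811 m/s


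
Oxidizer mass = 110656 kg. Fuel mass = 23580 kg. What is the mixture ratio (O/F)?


MR = 110656 / 23580 = 4.69

4.69


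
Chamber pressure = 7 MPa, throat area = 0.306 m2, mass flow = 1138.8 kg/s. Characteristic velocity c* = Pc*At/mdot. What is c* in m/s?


c* = 7e6 * 0.306 / 1138.8 = 1881 m/s

1881 m/s


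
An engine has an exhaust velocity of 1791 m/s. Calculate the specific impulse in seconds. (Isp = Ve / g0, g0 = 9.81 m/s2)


Isp = Ve / g0 = 1791 / 9.81 = 182.6 s

182.6 s


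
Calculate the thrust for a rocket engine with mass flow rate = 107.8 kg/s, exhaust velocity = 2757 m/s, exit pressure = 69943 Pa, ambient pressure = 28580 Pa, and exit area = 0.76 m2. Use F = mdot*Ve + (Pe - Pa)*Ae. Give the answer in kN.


F = 107.8 * 2757 + (69943 - 28580) * 0.76 = 328640.0 N = 328.6 kN

328.6 kN


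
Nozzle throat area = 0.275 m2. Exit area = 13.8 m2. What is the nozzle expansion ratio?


AR = 13.8 / 0.275 = 50.2

50.2


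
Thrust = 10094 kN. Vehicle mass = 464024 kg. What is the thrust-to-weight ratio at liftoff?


TWR = 10094000 / (464024 * 9.81) = 2.22

2.22


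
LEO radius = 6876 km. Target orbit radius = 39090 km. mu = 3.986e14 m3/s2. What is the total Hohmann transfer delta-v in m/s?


V1 = sqrt(mu/r1) = 7613.79 m/s
dV1 = V1*(sqrt(2*r2/(r1+r2)) - 1) = 2315.78 m/s
V2 = sqrt(mu/r2) = 3193.27 m/s
dV2 = V2*(1 - sqrt(2*r1/(r1+r2))) = 1446.64 m/s
Total dV = 3762 m/s

3762 m/s


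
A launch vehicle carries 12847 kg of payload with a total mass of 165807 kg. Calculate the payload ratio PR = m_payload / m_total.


PR = 12847 / 165807 = 0.0775

0.0775


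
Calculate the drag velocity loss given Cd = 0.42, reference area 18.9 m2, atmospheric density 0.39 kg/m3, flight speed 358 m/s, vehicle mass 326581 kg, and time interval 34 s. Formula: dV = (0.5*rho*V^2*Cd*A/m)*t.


D = 0.5 * 0.39 * 358^2 * 0.42 * 18.9 = 198386.34 N
a = 198386.34 / 326581 = 0.6075 m/s2
dV = 0.6075 * 34 = 20.7 m/s

20.7 m/s


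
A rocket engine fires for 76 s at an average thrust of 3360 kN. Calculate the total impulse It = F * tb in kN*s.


It = 3360 * 76 = 255360 kN*s

255360 kN*s


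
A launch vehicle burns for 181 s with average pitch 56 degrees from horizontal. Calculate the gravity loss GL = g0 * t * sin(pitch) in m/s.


GL = 9.81 * 181 * sin(56 deg) = 1472 m/s

1472 m/s


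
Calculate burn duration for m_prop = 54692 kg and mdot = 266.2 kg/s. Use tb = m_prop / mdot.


tb = 54692 / 266.2 = 205.5 s

205.5 s


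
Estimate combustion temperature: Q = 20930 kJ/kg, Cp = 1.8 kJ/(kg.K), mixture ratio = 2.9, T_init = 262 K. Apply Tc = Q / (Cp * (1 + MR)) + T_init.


Tc = 20930 / (1.8 * (1 + 2.9)) + 262 = 3243 K

3243 K


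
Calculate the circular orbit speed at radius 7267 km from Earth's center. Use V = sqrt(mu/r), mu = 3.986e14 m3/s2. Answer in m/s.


V = sqrt(3.986e14 / 7267000) = 7406 m/s

7406 m/s


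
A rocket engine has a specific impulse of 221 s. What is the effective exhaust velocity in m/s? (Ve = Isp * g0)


Ve = Isp * g0 = 221 * 9.81 = 2168.0 m/s

2168.0 m/s


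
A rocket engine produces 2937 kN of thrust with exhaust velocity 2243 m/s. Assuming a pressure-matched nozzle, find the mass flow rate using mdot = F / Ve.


mdot = F / Ve = 2937000 / 2243 = 1309.4 kg/s

1309.4 kg/s


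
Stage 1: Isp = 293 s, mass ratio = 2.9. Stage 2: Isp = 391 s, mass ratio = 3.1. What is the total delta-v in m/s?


dV1 = 293 * 9.81 * ln(2.9) = 3060.3 m/s
dV2 = 391 * 9.81 * ln(3.1) = 4339.7 m/s
Total dV = 3060.3 + 4339.7 = 7400.0 m/s ~ 7400 m/s

7400 m/s


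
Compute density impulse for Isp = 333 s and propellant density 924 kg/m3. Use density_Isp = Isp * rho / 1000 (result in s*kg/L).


rho*Isp = 333 * 924 / 1000 = 308 s*kg/L

308 s*kg/L


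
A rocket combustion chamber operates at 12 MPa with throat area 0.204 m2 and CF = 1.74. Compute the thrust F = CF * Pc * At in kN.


F = 1.74 * 12e6 * 0.204 = 4.2595e+06 N = 4259.5 kN

4259.5 kN


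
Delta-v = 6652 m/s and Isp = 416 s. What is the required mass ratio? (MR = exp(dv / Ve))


Ve = 416 * 9.81 = 4080.96 m/s
MR = exp(6652 / 4080.96) = 5.104

5.104


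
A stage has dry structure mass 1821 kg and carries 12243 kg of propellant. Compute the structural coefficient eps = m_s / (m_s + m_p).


eps = 1821 / (1821 + 12243) = 0.1295

0.1295


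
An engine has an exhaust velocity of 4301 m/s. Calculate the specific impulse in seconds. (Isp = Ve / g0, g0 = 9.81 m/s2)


Isp = Ve / g0 = 4301 / 9.81 = 438.4 s

438.4 s


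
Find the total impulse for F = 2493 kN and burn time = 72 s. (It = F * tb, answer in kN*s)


It = 2493 * 72 = 179496 kN*s

179496 kN*s


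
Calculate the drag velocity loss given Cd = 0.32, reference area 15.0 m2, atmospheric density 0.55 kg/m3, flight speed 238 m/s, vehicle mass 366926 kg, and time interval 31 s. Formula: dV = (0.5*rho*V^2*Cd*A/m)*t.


D = 0.5 * 0.55 * 238^2 * 0.32 * 15.0 = 74770.08 N
a = 74770.08 / 366926 = 0.2038 m/s2
dV = 0.2038 * 31 = 6.3 m/s

6.3 m/s


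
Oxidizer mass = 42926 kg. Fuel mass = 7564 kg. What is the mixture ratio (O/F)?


MR = 42926 / 7564 = 5.68

5.68
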